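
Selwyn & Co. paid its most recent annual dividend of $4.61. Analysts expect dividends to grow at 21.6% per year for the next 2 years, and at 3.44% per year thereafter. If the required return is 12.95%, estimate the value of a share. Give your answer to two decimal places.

$68.42

Two-stage DDM. Project D₁…D_2 at 0.216, terminal growth 0.0344, discount at r = 0.1295.
D_1 = 5.6058
D_2 = 6.8166
Terminal value at t=2: TV = D_3/(r−g) = 7.0511/(0.1295−0.0344) = 74.1440
P₀ = 5.6058/(1+0.1295)^1 + 6.8166/(1+0.1295)^2 + 74.1440/(1+0.1295)^2 = 68.4232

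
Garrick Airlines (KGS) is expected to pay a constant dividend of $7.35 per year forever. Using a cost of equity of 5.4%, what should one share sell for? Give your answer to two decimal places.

Zero-growth DDM (perpetuity): P₀ = D/r = 7.35 / 0.054 = 136.1111

$136.11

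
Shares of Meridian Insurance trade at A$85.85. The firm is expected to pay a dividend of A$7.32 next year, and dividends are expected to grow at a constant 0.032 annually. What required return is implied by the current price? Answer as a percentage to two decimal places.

11.73%

Rearranging the constant-growth DDM: r = D₁/P₀ + g.
r = 7.3200 / 85.85 + 0.032 = 0.08526 + 0.032 = 0.11726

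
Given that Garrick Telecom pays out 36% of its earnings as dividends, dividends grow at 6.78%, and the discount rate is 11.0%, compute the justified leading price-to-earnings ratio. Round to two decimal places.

Justified leading P/E = b/(r−g) = 0.36/(0.11−0.0678) = 8.5308

8.53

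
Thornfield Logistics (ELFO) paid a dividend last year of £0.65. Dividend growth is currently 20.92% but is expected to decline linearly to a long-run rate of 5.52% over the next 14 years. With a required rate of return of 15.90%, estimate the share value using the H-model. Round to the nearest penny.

H-model: P₀ = D₀[(1+g_L) + H(g_S−g_L)]/(r−g_L), with H = 14/2 = 7.
P₀ = 0.65 × [(1+0.0552) + 7×(0.2092−0.0552)] / (0.159−0.0552)
   = 0.65 × 2.1332 / 0.1038 = 13.3582

£13.36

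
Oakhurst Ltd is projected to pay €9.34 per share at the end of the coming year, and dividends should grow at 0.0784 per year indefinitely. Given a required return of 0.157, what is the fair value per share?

€118.83

Gordon growth model: P₀ = D₁/(r − g), with D₁ = 9.34 given directly.
P₀ = 9.3400 / (0.157 − 0.0784) = 9.3400 / 0.0786 = 118.8295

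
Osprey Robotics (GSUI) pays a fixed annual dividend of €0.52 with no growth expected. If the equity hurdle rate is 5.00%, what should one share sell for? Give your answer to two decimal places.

Zero-growth DDM (perpetuity): P₀ = D/r = 0.52 / 0.05 = 10.4000

€10.40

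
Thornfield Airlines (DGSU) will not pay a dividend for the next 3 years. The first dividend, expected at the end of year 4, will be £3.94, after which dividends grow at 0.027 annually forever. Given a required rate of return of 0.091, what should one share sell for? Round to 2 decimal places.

Deferred-dividend DDM. At t=3 the remaining stream is a growing perpetuity with first payment D_4 = 3.94.
V_3 = D_4/(r−g) = 3.94/(0.091−0.027) = 61.5625
P₀ = V_3/(1+r)^3 = 61.5625/(1+0.091)^3 = 47.4069

£47.41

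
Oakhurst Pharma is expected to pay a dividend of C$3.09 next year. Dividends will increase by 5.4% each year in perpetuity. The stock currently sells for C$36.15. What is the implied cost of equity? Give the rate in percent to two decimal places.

Rearranging the constant-growth DDM: r = D₁/P₀ + g.
r = 3.0900 / 36.15 + 0.054 = 0.08548 + 0.054 = 0.13948

13.95%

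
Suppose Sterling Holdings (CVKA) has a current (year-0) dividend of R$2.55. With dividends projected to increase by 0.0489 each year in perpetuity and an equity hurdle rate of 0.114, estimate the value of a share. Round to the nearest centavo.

R$41.09

Gordon growth model: P₀ = D₁/(r − g). D₁ = 2.55 × (1 + 0.0489) = 2.6747.
P₀ = 2.6747 / (0.114 − 0.0489) = 2.6747 / 0.0651 = 41.0859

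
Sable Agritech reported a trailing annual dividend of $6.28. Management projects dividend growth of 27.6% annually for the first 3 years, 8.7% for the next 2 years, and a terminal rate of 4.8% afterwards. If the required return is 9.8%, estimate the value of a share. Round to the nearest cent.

$247.52

Three-stage DDM. Project D₁…D_5; terminal Gordon value at t=5 with g = 0.048; discount at r = 0.098.
D_1 = 8.0133
D_2 = 10.2249
D_3 = 13.0470
D_4 = 14.1821
D_5 = 15.4160
TV_5 = 16.1559/(0.098−0.048) = 323.1187
P₀ = Σ Dₜ/(1+r)ᵗ + TV_5/(1+r)^5 = 247.5175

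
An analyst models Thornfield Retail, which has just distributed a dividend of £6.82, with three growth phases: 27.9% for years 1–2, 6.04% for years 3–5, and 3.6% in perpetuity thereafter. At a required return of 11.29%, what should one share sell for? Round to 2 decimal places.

£146.37

Three-stage DDM. Project D₁…D_5; terminal Gordon value at t=5 with g = 0.036; discount at r = 0.1129.
D_1 = 8.7228
D_2 = 11.1564
D_3 = 11.8303
D_4 = 12.5448
D_5 = 13.3025
TV_5 = 13.7814/(0.1129−0.036) = 179.2124
P₀ = Σ Dₜ/(1+r)ᵗ + TV_5/(1+r)^5 = 146.3736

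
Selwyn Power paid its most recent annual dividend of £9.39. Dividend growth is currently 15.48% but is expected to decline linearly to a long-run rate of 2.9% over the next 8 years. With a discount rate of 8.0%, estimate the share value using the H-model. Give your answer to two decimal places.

H-model: P₀ = D₀[(1+g_L) + H(g_S−g_L)]/(r−g_L), with H = 8/2 = 4.
P₀ = 9.39 × [(1+0.029) + 4×(0.1548−0.029)] / (0.08−0.029)
   = 9.39 × 1.5322 / 0.051 = 282.1051

£282.11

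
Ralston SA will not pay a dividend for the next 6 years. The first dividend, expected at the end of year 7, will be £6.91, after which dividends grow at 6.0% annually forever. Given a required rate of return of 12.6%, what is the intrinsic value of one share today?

£51.37

Deferred-dividend DDM. At t=6 the remaining stream is a growing perpetuity with first payment D_7 = 6.91.
V_6 = D_7/(r−g) = 6.91/(0.126−0.06) = 104.6970
P₀ = V_6/(1+r)^6 = 104.6970/(1+0.126)^6 = 51.3693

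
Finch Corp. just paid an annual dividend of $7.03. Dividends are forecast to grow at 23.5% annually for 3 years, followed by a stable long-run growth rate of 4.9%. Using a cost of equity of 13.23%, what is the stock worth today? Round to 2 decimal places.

Two-stage DDM. Project D₁…D_3 at 0.235, terminal growth 0.049, discount at r = 0.1323.
D_1 = 8.6821
D_2 = 10.7223
D_3 = 13.2421
Terminal value at t=3: TV = D_4/(r−g) = 13.8909/(0.1323−0.049) = 166.7580
P₀ = 8.6821/(1+0.1323)^1 + 10.7223/(1+0.1323)^2 + 13.2421/(1+0.1323)^3 + 166.7580/(1+0.1323)^3 = 140.0211

$140.02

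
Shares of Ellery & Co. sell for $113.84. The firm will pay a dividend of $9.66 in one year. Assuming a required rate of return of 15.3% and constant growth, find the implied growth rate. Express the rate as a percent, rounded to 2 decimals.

6.81%

From P₀ = D₁/(r − g), the implied growth is g = r − D₁/P₀.
g = 0.153 − 9.66/113.84 = 0.153 − 0.08486 = 0.06814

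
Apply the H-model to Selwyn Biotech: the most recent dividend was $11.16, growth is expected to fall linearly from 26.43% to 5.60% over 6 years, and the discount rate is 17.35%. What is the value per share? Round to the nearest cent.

$159.65

H-model: P₀ = D₀[(1+g_L) + H(g_S−g_L)]/(r−g_L), with H = 6/2 = 3.
P₀ = 11.16 × [(1+0.056) + 3×(0.2643−0.056)] / (0.1735−0.056)
   = 11.16 × 1.6809 / 0.1175 = 159.6497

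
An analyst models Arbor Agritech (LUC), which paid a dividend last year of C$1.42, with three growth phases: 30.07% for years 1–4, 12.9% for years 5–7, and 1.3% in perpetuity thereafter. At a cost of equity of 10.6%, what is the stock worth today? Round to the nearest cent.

Three-stage DDM. Project D₁…D_7; terminal Gordon value at t=7 with g = 0.013; discount at r = 0.106.
D_1 = 1.8470
D_2 = 2.4024
D_3 = 3.1248
D_4 = 4.0644
D_5 = 4.5887
D_6 = 5.1807
D_7 = 5.8490
TV_7 = 5.9250/(0.106−0.013) = 63.7097
P₀ = Σ Dₜ/(1+r)ᵗ + TV_7/(1+r)^7 = 48.6241

C$48.62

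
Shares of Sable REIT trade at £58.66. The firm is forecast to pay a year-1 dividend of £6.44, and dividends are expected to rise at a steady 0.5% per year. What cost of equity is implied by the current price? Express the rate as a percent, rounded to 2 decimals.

Rearranging the constant-growth DDM: r = D₁/P₀ + g.
r = 6.4400 / 58.66 + 0.005 = 0.10979 + 0.005 = 0.11479

11.48%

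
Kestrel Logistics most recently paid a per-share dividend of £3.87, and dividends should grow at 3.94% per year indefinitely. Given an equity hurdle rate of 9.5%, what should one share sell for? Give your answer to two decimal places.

£72.35

Gordon growth model: P₀ = D₁/(r − g). D₁ = 3.87 × (1 + 0.0394) = 4.0225.
P₀ = 4.0225 / (0.095 − 0.0394) = 4.0225 / 0.0556 = 72.3467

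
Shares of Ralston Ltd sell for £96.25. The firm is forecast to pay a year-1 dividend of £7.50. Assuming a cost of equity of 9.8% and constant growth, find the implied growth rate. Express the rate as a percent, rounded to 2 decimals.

From P₀ = D₁/(r − g), the implied growth is g = r − D₁/P₀.
g = 0.098 − 7.50/96.25 = 0.098 − 0.07792 = 0.02008

2.01%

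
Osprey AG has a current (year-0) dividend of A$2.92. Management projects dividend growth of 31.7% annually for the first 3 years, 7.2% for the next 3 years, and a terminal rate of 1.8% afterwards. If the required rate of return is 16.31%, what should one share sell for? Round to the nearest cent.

A$45.40

Three-stage DDM. Project D₁…D_6; terminal Gordon value at t=6 with g = 0.018; discount at r = 0.1631.
D_1 = 3.8456
D_2 = 5.0647
D_3 = 6.6702
D_4 = 7.1505
D_5 = 7.6653
D_6 = 8.2172
TV_6 = 8.3651/(0.1631−0.018) = 57.6507
P₀ = Σ Dₜ/(1+r)ᵗ + TV_6/(1+r)^6 = 45.4034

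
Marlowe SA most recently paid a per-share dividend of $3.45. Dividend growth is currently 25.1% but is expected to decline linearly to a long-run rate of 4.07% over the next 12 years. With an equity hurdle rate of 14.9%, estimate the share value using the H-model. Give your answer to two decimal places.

$73.35

H-model: P₀ = D₀[(1+g_L) + H(g_S−g_L)]/(r−g_L), with H = 12/2 = 6.
P₀ = 3.45 × [(1+0.0407) + 6×(0.251−0.0407)] / (0.149−0.0407)
   = 3.45 × 2.3025 / 0.1083 = 73.3483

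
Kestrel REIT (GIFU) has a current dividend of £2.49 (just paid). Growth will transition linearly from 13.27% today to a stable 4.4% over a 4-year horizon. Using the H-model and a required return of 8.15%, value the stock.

£81.10

H-model: P₀ = D₀[(1+g_L) + H(g_S−g_L)]/(r−g_L), with H = 4/2 = 2.
P₀ = 2.49 × [(1+0.044) + 2×(0.1327−0.044)] / (0.0815−0.044)
   = 2.49 × 1.2214 / 0.0375 = 81.1010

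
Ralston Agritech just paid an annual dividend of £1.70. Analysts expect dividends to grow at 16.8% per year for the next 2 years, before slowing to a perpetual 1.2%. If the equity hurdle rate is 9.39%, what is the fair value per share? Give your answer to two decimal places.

Two-stage DDM. Project D₁…D_2 at 0.168, terminal growth 0.012, discount at r = 0.0939.
D_1 = 1.9856
D_2 = 2.3192
Terminal value at t=2: TV = D_3/(r−g) = 2.3470/(0.0939−0.012) = 28.6570
P₀ = 1.9856/(1+0.0939)^1 + 2.3192/(1+0.0939)^2 + 28.6570/(1+0.0939)^2 = 27.7016

£27.70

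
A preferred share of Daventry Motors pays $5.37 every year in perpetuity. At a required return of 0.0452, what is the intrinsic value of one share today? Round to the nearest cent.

$118.81

Zero-growth DDM (perpetuity): P₀ = D/r = 5.37 / 0.0452 = 118.8053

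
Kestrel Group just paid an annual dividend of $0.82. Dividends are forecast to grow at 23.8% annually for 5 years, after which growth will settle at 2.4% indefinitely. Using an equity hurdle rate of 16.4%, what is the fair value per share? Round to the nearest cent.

$13.11

Two-stage DDM. Project D₁…D_5 at 0.238, terminal growth 0.024, discount at r = 0.164.
D_1 = 1.0152
D_2 = 1.2568
D_3 = 1.5559
D_4 = 1.9262
D_5 = 2.3846
Terminal value at t=5: TV = D_6/(r−g) = 2.4418/(0.164−0.024) = 17.4417
P₀ = 1.0152/(1+0.164)^1 + 1.2568/(1+0.164)^2 + 1.5559/(1+0.164)^3 + 1.9262/(1+0.164)^4 + 2.3846/(1+0.164)^5 + 17.4417/(1+0.164)^5 = 13.1140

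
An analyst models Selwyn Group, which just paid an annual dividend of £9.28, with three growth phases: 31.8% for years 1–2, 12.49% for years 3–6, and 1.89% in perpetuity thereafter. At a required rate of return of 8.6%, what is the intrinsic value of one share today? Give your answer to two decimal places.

£323.61

Three-stage DDM. Project D₁…D_6; terminal Gordon value at t=6 with g = 0.0189; discount at r = 0.086.
D_1 = 12.2310
D_2 = 16.1205
D_3 = 18.1340
D_4 = 20.3989
D_5 = 22.9467
D_6 = 25.8128
TV_6 = 26.3006/(0.086−0.0189) = 391.9616
P₀ = Σ Dₜ/(1+r)ᵗ + TV_6/(1+r)^6 = 323.6058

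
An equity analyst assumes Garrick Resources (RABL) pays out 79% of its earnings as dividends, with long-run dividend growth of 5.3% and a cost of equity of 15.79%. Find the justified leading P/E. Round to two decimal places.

7.53

Justified leading P/E = b/(r−g) = 0.79/(0.1579−0.053) = 7.5310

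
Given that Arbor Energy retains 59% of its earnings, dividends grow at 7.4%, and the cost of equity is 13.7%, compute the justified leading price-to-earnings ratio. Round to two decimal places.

Payout ratio b = 1 − 0.59 = 0.41.
Justified leading P/E = b/(r−g) = 0.41/(0.137−0.074) = 6.5079

6.51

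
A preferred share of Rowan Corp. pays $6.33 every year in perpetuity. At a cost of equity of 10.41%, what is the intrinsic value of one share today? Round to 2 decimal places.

Zero-growth DDM (perpetuity): P₀ = D/r = 6.33 / 0.1041 = 60.8069

$60.81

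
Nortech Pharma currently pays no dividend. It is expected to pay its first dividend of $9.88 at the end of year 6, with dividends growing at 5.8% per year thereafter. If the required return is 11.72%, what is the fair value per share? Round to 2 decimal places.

Deferred-dividend DDM. At t=5 the remaining stream is a growing perpetuity with first payment D_6 = 9.88.
V_5 = D_6/(r−g) = 9.88/(0.1172−0.058) = 166.8919
P₀ = V_5/(1+r)^5 = 166.8919/(1+0.1172)^5 = 95.8916

$95.89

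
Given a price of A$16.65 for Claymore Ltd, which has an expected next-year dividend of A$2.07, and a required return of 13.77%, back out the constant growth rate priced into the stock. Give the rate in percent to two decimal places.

1.34%

From P₀ = D₁/(r − g), the implied growth is g = r − D₁/P₀.
g = 0.1377 − 2.07/16.65 = 0.1377 − 0.12432 = 0.01338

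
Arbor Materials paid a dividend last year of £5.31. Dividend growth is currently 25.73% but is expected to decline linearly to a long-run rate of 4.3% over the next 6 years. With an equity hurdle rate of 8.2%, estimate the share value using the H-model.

H-model: P₀ = D₀[(1+g_L) + H(g_S−g_L)]/(r−g_L), with H = 6/2 = 3.
P₀ = 5.31 × [(1+0.043) + 3×(0.2573−0.043)] / (0.082−0.043)
   = 5.31 × 1.6859 / 0.039 = 229.5418

£229.54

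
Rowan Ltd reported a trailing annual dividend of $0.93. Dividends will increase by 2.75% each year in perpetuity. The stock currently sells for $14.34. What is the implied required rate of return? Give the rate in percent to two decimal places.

9.41%

Rearranging the constant-growth DDM: r = D₁/P₀ + g.
D₁ = 0.93 × (1 + 0.0275) = 0.9556.
r = 0.9556 / 14.34 + 0.0275 = 0.06664 + 0.0275 = 0.09414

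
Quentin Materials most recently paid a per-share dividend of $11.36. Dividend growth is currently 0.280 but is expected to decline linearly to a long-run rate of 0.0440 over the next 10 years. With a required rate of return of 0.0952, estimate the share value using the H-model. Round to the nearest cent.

H-model: P₀ = D₀[(1+g_L) + H(g_S−g_L)]/(r−g_L), with H = 10/2 = 5.
P₀ = 11.36 × [(1+0.044) + 5×(0.28−0.044)] / (0.0952−0.044)
   = 11.36 × 2.2240 / 0.0512 = 493.4500

$493.45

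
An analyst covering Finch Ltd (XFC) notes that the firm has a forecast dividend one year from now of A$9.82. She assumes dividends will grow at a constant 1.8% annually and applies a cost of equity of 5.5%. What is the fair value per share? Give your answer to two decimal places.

A$265.41

Gordon growth model: P₀ = D₁/(r − g), with D₁ = 9.82 given directly.
P₀ = 9.8200 / (0.055 − 0.018) = 9.8200 / 0.037 = 265.4054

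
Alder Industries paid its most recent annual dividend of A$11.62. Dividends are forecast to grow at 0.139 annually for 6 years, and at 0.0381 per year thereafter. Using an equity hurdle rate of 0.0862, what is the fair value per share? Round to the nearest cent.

Two-stage DDM. Project D₁…D_6 at 0.139, terminal growth 0.0381, discount at r = 0.0862.
D_1 = 13.2352
D_2 = 15.0749
D_3 = 17.1703
D_4 = 19.5569
D_5 = 22.2754
D_6 = 25.3716
Terminal value at t=6: TV = D_7/(r−g) = 26.3383/(0.0862−0.0381) = 547.5737
P₀ = 13.2352/(1+0.0862)^1 + 15.0749/(1+0.0862)^2 + 17.1703/(1+0.0862)^3 + 19.5569/(1+0.0862)^4 + 22.2754/(1+0.0862)^5 + 25.3716/(1+0.0862)^6 + 547.5737/(1+0.0862)^6 = 416.0048

A$416.00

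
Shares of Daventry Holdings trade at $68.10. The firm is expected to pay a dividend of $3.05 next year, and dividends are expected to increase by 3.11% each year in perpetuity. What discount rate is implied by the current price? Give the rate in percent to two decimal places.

7.59%

Rearranging the constant-growth DDM: r = D₁/P₀ + g.
r = 3.0500 / 68.10 + 0.0311 = 0.04479 + 0.0311 = 0.07589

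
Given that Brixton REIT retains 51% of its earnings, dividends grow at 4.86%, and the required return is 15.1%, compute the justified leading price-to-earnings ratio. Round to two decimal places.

4.79

Payout ratio b = 1 − 0.51 = 0.49.
Justified leading P/E = b/(r−g) = 0.49/(0.151−0.0486) = 4.7852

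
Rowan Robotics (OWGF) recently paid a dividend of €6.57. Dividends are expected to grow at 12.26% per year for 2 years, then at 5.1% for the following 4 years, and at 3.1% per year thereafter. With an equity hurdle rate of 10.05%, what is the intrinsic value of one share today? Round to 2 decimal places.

€122.31

Three-stage DDM. Project D₁…D_6; terminal Gordon value at t=6 with g = 0.031; discount at r = 0.1005.
D_1 = 7.3755
D_2 = 8.2797
D_3 = 8.7020
D_4 = 9.1458
D_5 = 9.6122
D_6 = 10.1024
TV_6 = 10.4156/(0.1005−0.031) = 149.8650
P₀ = Σ Dₜ/(1+r)ᵗ + TV_6/(1+r)^6 = 122.3093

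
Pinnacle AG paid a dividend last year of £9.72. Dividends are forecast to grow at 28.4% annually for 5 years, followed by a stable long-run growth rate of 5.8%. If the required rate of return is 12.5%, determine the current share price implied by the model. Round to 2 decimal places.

Two-stage DDM. Project D₁…D_5 at 0.284, terminal growth 0.058, discount at r = 0.125.
D_1 = 12.4805
D_2 = 16.0249
D_3 = 20.5760
D_4 = 26.4196
D_5 = 33.9228
Terminal value at t=5: TV = D_6/(r−g) = 35.8903/(0.125−0.058) = 535.6761
P₀ = 12.4805/(1+0.125)^1 + 16.0249/(1+0.125)^2 + 20.5760/(1+0.125)^3 + 26.4196/(1+0.125)^4 + 33.9228/(1+0.125)^5 + 535.6761/(1+0.125)^5 = 370.7872

£370.79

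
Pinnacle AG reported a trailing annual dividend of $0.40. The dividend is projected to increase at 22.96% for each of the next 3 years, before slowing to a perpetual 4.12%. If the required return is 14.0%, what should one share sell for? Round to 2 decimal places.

$6.69

Two-stage DDM. Project D₁…D_3 at 0.2296, terminal growth 0.0412, discount at r = 0.14.
D_1 = 0.4918
D_2 = 0.6048
D_3 = 0.7436
Terminal value at t=3: TV = D_4/(r−g) = 0.7743/(0.14−0.0412) = 7.8366
P₀ = 0.4918/(1+0.14)^1 + 0.6048/(1+0.14)^2 + 0.7436/(1+0.14)^3 + 7.8366/(1+0.14)^3 = 6.6882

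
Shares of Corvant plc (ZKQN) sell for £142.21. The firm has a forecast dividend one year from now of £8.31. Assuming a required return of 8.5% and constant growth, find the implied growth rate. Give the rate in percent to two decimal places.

2.66%

From P₀ = D₁/(r − g), the implied growth is g = r − D₁/P₀.
g = 0.085 − 8.31/142.21 = 0.085 − 0.05843 = 0.02657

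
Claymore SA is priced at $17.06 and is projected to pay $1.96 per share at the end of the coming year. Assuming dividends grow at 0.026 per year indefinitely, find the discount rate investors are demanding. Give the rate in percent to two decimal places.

14.09%

Rearranging the constant-growth DDM: r = D₁/P₀ + g.
r = 1.9600 / 17.06 + 0.026 = 0.11489 + 0.026 = 0.14089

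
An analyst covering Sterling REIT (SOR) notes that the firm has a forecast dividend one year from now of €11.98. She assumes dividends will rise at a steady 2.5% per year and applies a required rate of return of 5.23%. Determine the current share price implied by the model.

€438.83

Gordon growth model: P₀ = D₁/(r − g), with D₁ = 11.98 given directly.
P₀ = 11.9800 / (0.0523 − 0.025) = 11.9800 / 0.0273 = 438.8278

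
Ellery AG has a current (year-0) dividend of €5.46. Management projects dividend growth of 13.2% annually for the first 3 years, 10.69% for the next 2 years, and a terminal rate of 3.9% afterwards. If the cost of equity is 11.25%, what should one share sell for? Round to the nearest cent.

€108.88

Three-stage DDM. Project D₁…D_5; terminal Gordon value at t=5 with g = 0.039; discount at r = 0.1125.
D_1 = 6.1807
D_2 = 6.9966
D_3 = 7.9201
D_4 = 8.7668
D_5 = 9.7040
TV_5 = 10.0824/(0.1125−0.039) = 137.1756
P₀ = Σ Dₜ/(1+r)ᵗ + TV_5/(1+r)^5 = 108.8751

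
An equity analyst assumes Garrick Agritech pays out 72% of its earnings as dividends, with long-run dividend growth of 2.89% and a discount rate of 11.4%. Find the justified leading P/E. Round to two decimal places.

8.46

Justified leading P/E = b/(r−g) = 0.72/(0.114−0.0289) = 8.4606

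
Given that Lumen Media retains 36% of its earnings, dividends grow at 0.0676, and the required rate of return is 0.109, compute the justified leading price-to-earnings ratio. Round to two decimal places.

15.46

Payout ratio b = 1 − 0.36 = 0.64.
Justified leading P/E = b/(r−g) = 0.64/(0.109−0.0676) = 15.4589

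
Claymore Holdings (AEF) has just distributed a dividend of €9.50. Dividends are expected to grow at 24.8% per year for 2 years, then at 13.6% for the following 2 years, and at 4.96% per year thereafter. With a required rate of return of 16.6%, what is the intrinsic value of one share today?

Three-stage DDM. Project D₁…D_4; terminal Gordon value at t=4 with g = 0.0496; discount at r = 0.166.
D_1 = 11.8560
D_2 = 14.7963
D_3 = 16.8086
D_4 = 19.0946
TV_4 = 20.0416/(0.166−0.0496) = 172.1790
P₀ = Σ Dₜ/(1+r)ᵗ + TV_4/(1+r)^4 = 135.1355

€135.14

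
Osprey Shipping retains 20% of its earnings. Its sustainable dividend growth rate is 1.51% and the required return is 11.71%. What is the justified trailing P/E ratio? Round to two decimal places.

Payout ratio b = 1 − 0.20 = 0.80.
Justified trailing P/E = b(1+g)/(r−g) = 0.80×(1+0.0151)/(0.1171−0.0151) = 7.9616

7.96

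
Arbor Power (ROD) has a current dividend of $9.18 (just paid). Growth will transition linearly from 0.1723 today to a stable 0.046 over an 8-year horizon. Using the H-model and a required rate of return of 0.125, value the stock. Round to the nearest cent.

H-model: P₀ = D₀[(1+g_L) + H(g_S−g_L)]/(r−g_L), with H = 8/2 = 4.
P₀ = 9.18 × [(1+0.046) + 4×(0.1723−0.046)] / (0.125−0.046)
   = 9.18 × 1.5512 / 0.079 = 180.2534

$180.25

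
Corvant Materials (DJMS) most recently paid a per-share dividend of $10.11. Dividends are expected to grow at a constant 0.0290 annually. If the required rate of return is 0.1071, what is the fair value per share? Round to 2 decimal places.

$133.20

Gordon growth model: P₀ = D₁/(r − g). D₁ = 10.11 × (1 + 0.029) = 10.4032.
P₀ = 10.4032 / (0.1071 − 0.029) = 10.4032 / 0.0781 = 133.2035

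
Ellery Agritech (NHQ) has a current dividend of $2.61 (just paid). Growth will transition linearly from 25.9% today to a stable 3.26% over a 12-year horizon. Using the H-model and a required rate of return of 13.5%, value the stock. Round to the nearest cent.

H-model: P₀ = D₀[(1+g_L) + H(g_S−g_L)]/(r−g_L), with H = 12/2 = 6.
P₀ = 2.61 × [(1+0.0326) + 6×(0.259−0.0326)] / (0.135−0.0326)
   = 2.61 × 2.3910 / 0.1024 = 60.9425

$60.94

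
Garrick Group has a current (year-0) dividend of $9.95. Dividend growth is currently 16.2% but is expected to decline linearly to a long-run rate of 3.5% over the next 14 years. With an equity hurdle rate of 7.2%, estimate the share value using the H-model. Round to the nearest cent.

$517.40

H-model: P₀ = D₀[(1+g_L) + H(g_S−g_L)]/(r−g_L), with H = 14/2 = 7.
P₀ = 9.95 × [(1+0.035) + 7×(0.162−0.035)] / (0.072−0.035)
   = 9.95 × 1.9240 / 0.037 = 517.4000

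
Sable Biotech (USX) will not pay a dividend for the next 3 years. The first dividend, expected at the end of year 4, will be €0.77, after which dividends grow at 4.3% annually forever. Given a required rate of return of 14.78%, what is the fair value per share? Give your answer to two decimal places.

Deferred-dividend DDM. At t=3 the remaining stream is a growing perpetuity with first payment D_4 = 0.77.
V_3 = D_4/(r−g) = 0.77/(0.1478−0.043) = 7.3473
P₀ = V_3/(1+r)^3 = 7.3473/(1+0.1478)^3 = 4.8588

€4.86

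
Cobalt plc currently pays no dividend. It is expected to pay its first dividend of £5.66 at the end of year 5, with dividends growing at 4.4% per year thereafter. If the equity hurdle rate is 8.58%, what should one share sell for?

Deferred-dividend DDM. At t=4 the remaining stream is a growing perpetuity with first payment D_5 = 5.66.
V_4 = D_5/(r−g) = 5.66/(0.0858−0.044) = 135.4067
P₀ = V_4/(1+r)^4 = 135.4067/(1+0.0858)^4 = 97.4184

£97.42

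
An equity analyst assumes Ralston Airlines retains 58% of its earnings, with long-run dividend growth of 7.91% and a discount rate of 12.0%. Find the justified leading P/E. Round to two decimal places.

Payout ratio b = 1 − 0.58 = 0.42.
Justified leading P/E = b/(r−g) = 0.42/(0.12−0.0791) = 10.2689

10.27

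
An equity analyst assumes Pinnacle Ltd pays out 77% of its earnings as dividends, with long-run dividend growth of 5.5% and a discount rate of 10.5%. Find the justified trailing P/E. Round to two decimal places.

Justified trailing P/E = b(1+g)/(r−g) = 0.77×(1+0.055)/(0.105−0.055) = 16.2470

16.25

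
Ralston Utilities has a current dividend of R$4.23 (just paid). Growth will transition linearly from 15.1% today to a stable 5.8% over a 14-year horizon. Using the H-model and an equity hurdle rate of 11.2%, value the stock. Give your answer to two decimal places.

H-model: P₀ = D₀[(1+g_L) + H(g_S−g_L)]/(r−g_L), with H = 14/2 = 7.
P₀ = 4.23 × [(1+0.058) + 7×(0.151−0.058)] / (0.112−0.058)
   = 4.23 × 1.7090 / 0.054 = 133.8717

R$133.87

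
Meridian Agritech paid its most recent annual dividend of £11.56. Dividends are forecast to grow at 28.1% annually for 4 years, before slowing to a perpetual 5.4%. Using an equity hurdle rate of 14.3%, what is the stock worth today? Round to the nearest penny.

£277.97

Two-stage DDM. Project D₁…D_4 at 0.281, terminal growth 0.054, discount at r = 0.143.
D_1 = 14.8084
D_2 = 18.9695
D_3 = 24.2999
D_4 = 31.1282
Terminal value at t=4: TV = D_5/(r−g) = 32.8091/(0.143−0.054) = 368.6421
P₀ = 14.8084/(1+0.143)^1 + 18.9695/(1+0.143)^2 + 24.2999/(1+0.143)^3 + 31.1282/(1+0.143)^4 + 368.6421/(1+0.143)^4 = 277.9695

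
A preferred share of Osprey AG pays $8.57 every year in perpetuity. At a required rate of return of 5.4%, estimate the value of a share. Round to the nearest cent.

$158.70

Zero-growth DDM (perpetuity): P₀ = D/r = 8.57 / 0.054 = 158.7037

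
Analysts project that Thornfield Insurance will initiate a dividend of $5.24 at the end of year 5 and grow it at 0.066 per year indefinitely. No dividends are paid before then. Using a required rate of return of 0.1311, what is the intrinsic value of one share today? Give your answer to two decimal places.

Deferred-dividend DDM. At t=4 the remaining stream is a growing perpetuity with first payment D_5 = 5.24.
V_4 = D_5/(r−g) = 5.24/(0.1311−0.066) = 80.4916
P₀ = V_4/(1+r)^4 = 80.4916/(1+0.1311)^4 = 49.1752

$49.18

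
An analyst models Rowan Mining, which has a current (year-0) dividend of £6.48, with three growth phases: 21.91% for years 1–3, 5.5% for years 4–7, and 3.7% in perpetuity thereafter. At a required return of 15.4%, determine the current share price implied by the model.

Three-stage DDM. Project D₁…D_7; terminal Gordon value at t=7 with g = 0.037; discount at r = 0.154.
D_1 = 7.8998
D_2 = 9.6306
D_3 = 11.7407
D_4 = 12.3864
D_5 = 13.0677
D_6 = 13.7864
D_7 = 14.5446
TV_7 = 15.0828/(0.154−0.037) = 128.9127
P₀ = Σ Dₜ/(1+r)ᵗ + TV_7/(1+r)^7 = 93.5596

£93.56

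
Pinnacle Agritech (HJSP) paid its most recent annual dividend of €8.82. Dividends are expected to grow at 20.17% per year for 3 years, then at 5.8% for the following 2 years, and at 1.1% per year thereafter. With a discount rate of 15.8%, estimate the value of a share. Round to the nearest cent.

Three-stage DDM. Project D₁…D_5; terminal Gordon value at t=5 with g = 0.011; discount at r = 0.158.
D_1 = 10.5990
D_2 = 12.7368
D_3 = 15.3058
D_4 = 16.1936
D_5 = 17.1328
TV_5 = 17.3213/(0.158−0.011) = 117.8316
P₀ = Σ Dₜ/(1+r)ᵗ + TV_5/(1+r)^5 = 102.3284

€102.33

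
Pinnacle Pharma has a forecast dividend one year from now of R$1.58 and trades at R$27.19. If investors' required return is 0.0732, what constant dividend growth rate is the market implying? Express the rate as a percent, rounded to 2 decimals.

From P₀ = D₁/(r − g), the implied growth is g = r − D₁/P₀.
g = 0.0732 − 1.58/27.19 = 0.0732 − 0.05811 = 0.01509

1.51%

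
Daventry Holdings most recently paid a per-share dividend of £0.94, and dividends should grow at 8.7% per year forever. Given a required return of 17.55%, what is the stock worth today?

Gordon growth model: P₀ = D₁/(r − g). D₁ = 0.94 × (1 + 0.087) = 1.0218.
P₀ = 1.0218 / (0.1755 − 0.087) = 1.0218 / 0.0885 = 11.5455

£11.55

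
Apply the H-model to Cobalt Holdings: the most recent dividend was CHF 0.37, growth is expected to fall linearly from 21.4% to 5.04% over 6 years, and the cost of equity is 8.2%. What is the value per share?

H-model: P₀ = D₀[(1+g_L) + H(g_S−g_L)]/(r−g_L), with H = 6/2 = 3.
P₀ = 0.37 × [(1+0.0504) + 3×(0.214−0.0504)] / (0.082−0.0504)
   = 0.37 × 1.5412 / 0.0316 = 18.0457

CHF 18.05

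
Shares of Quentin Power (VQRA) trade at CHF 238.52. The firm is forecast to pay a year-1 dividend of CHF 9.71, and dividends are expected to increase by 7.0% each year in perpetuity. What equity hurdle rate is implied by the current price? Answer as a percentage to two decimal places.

11.07%

Rearranging the constant-growth DDM: r = D₁/P₀ + g.
r = 9.7100 / 238.52 + 0.07 = 0.04071 + 0.07 = 0.11071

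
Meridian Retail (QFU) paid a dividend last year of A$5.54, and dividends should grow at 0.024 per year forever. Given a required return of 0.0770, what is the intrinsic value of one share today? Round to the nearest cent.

A$107.04

Gordon growth model: P₀ = D₁/(r − g). D₁ = 5.54 × (1 + 0.024) = 5.6730.
P₀ = 5.6730 / (0.077 − 0.024) = 5.6730 / 0.053 = 107.0370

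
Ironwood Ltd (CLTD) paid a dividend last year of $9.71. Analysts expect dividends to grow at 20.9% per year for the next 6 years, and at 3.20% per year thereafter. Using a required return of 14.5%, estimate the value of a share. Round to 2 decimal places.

$193.68

Two-stage DDM. Project D₁…D_6 at 0.209, terminal growth 0.032, discount at r = 0.145.
D_1 = 11.7394
D_2 = 14.1929
D_3 = 17.1592
D_4 = 20.7455
D_5 = 25.0813
D_6 = 30.3233
Terminal value at t=6: TV = D_7/(r−g) = 31.2937/(0.145−0.032) = 276.9353
P₀ = 11.7394/(1+0.145)^1 + 14.1929/(1+0.145)^2 + 17.1592/(1+0.145)^3 + 20.7455/(1+0.145)^4 + 25.0813/(1+0.145)^5 + 30.3233/(1+0.145)^6 + 276.9353/(1+0.145)^6 = 193.6789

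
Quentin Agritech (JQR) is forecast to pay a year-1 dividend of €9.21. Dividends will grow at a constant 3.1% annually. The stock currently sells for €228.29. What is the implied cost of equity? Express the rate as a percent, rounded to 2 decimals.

7.13%

Rearranging the constant-growth DDM: r = D₁/P₀ + g.
r = 9.2100 / 228.29 + 0.031 = 0.04034 + 0.031 = 0.07134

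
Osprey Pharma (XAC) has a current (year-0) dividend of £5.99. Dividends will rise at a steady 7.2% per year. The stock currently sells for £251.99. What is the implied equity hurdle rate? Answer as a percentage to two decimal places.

Rearranging the constant-growth DDM: r = D₁/P₀ + g.
D₁ = 5.99 × (1 + 0.072) = 6.4213.
r = 6.4213 / 251.99 + 0.072 = 0.02548 + 0.072 = 0.09748

9.75%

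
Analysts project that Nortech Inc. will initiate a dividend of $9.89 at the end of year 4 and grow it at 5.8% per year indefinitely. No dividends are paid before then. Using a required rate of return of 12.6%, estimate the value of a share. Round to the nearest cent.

$101.88

Deferred-dividend DDM. At t=3 the remaining stream is a growing perpetuity with first payment D_4 = 9.89.
V_3 = D_4/(r−g) = 9.89/(0.126−0.058) = 145.4412
P₀ = V_3/(1+r)^3 = 145.4412/(1+0.126)^3 = 101.8761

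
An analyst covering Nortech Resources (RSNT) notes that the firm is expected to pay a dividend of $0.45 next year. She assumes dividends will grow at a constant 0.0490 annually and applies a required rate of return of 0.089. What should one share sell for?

Gordon growth model: P₀ = D₁/(r − g), with D₁ = 0.45 given directly.
P₀ = 0.4500 / (0.089 − 0.049) = 0.4500 / 0.04 = 11.2500

$11.25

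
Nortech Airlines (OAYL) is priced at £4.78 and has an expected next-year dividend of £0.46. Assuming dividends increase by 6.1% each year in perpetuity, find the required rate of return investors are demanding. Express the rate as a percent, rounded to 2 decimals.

Rearranging the constant-growth DDM: r = D₁/P₀ + g.
r = 0.4600 / 4.78 + 0.061 = 0.09623 + 0.061 = 0.15723

15.72%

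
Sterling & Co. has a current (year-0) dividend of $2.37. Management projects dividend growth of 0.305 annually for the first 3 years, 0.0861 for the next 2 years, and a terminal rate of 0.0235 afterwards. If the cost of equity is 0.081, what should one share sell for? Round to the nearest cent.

Three-stage DDM. Project D₁…D_5; terminal Gordon value at t=5 with g = 0.0235; discount at r = 0.081.
D_1 = 3.0928
D_2 = 4.0362
D_3 = 5.2672
D_4 = 5.7207
D_5 = 6.2133
TV_5 = 6.3593/(0.081−0.0235) = 110.5960
P₀ = Σ Dₜ/(1+r)ᵗ + TV_5/(1+r)^5 = 93.8055

$93.81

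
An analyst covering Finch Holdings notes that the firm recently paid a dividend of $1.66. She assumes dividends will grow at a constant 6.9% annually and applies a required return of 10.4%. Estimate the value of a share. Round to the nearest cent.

$50.70

Gordon growth model: P₀ = D₁/(r − g). D₁ = 1.66 × (1 + 0.069) = 1.7745.
P₀ = 1.7745 / (0.104 − 0.069) = 1.7745 / 0.035 = 50.7011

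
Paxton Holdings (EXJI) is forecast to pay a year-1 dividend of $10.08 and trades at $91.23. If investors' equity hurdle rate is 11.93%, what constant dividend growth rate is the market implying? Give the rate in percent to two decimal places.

0.88%

From P₀ = D₁/(r − g), the implied growth is g = r − D₁/P₀.
g = 0.1193 − 10.08/91.23 = 0.1193 − 0.11049 = 0.00881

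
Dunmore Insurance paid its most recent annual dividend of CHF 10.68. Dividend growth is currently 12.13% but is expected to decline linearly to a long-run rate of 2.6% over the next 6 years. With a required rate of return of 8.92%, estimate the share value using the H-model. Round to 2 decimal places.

H-model: P₀ = D₀[(1+g_L) + H(g_S−g_L)]/(r−g_L), with H = 6/2 = 3.
P₀ = 10.68 × [(1+0.026) + 3×(0.1213−0.026)] / (0.0892−0.026)
   = 10.68 × 1.3119 / 0.0632 = 221.6945

CHF 221.69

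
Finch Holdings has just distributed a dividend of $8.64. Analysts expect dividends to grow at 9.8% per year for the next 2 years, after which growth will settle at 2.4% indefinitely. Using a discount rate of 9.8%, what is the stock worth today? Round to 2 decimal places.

Two-stage DDM. Project D₁…D_2 at 0.098, terminal growth 0.024, discount at r = 0.098.
D_1 = 9.4867
D_2 = 10.4164
Terminal value at t=2: TV = D_3/(r−g) = 10.6664/(0.098−0.024) = 144.1407
P₀ = 9.4867/(1+0.098)^1 + 10.4164/(1+0.098)^2 + 144.1407/(1+0.098)^2 = 136.8389

$136.84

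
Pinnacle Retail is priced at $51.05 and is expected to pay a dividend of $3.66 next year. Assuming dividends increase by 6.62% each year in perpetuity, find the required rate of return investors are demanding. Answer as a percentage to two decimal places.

13.79%

Rearranging the constant-growth DDM: r = D₁/P₀ + g.
r = 3.6600 / 51.05 + 0.0662 = 0.07169 + 0.0662 = 0.13789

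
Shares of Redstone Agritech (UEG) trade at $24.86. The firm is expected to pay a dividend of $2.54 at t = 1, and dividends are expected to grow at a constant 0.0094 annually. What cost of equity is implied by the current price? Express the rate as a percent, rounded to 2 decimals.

11.16%

Rearranging the constant-growth DDM: r = D₁/P₀ + g.
r = 2.5400 / 24.86 + 0.0094 = 0.10217 + 0.0094 = 0.11157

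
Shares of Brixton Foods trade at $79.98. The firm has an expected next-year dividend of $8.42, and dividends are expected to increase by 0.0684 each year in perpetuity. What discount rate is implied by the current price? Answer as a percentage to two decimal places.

Rearranging the constant-growth DDM: r = D₁/P₀ + g.
r = 8.4200 / 79.98 + 0.0684 = 0.10528 + 0.0684 = 0.17368

17.37%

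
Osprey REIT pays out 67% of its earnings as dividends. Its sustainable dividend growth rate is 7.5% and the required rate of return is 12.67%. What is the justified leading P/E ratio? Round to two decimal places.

12.96

Justified leading P/E = b/(r−g) = 0.67/(0.1267−0.075) = 12.9594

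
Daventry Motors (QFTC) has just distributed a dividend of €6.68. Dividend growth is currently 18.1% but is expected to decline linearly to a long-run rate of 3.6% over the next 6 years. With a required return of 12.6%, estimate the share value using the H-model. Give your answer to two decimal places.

H-model: P₀ = D₀[(1+g_L) + H(g_S−g_L)]/(r−g_L), with H = 6/2 = 3.
P₀ = 6.68 × [(1+0.036) + 3×(0.181−0.036)] / (0.126−0.036)
   = 6.68 × 1.4710 / 0.09 = 109.1809

€109.18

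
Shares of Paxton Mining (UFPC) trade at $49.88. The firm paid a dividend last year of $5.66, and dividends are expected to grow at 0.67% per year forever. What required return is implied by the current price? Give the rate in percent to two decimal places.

12.09%

Rearranging the constant-growth DDM: r = D₁/P₀ + g.
D₁ = 5.66 × (1 + 0.0067) = 5.6979.
r = 5.6979 / 49.88 + 0.0067 = 0.11423 + 0.0067 = 0.12093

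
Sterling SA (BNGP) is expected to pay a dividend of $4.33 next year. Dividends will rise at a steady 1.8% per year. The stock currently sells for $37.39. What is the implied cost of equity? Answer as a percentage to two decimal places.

13.38%

Rearranging the constant-growth DDM: r = D₁/P₀ + g.
r = 4.3300 / 37.39 + 0.018 = 0.11581 + 0.018 = 0.13381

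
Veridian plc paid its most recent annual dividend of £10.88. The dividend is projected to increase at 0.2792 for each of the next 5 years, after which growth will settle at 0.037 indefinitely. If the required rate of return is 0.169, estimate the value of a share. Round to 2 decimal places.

Two-stage DDM. Project D₁…D_5 at 0.2792, terminal growth 0.037, discount at r = 0.169.
D_1 = 13.9177
D_2 = 17.8035
D_3 = 22.7743
D_4 = 29.1328
D_5 = 37.2667
Terminal value at t=5: TV = D_6/(r−g) = 38.6456/(0.169−0.037) = 292.7696
P₀ = 13.9177/(1+0.169)^1 + 17.8035/(1+0.169)^2 + 22.7743/(1+0.169)^3 + 29.1328/(1+0.169)^4 + 37.2667/(1+0.169)^5 + 292.7696/(1+0.169)^5 = 205.9679

£205.97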